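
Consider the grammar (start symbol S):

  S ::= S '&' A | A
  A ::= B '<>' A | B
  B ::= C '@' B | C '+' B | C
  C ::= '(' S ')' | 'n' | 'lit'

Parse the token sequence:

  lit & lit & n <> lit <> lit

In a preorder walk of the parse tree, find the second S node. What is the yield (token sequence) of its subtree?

lit & lit

[S [S [S [A [B [C lit]]]] & [A [B [C lit]]]] & [A [B [C n]] <> [A [B [C lit]] <> [A [B [C lit]]]]]]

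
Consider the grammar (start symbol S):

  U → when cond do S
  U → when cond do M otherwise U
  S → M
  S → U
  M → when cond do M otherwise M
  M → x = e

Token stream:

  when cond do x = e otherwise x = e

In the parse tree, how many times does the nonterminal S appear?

1

[S [M when cond do [M x = e] otherwise [M x = e]]]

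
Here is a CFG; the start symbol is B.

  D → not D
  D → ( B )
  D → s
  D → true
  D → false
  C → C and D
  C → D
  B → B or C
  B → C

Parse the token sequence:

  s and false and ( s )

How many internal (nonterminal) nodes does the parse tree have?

10

[B [C [C [C [D s]] and [D false]] and [D ( [B [C [D s]]] )]]]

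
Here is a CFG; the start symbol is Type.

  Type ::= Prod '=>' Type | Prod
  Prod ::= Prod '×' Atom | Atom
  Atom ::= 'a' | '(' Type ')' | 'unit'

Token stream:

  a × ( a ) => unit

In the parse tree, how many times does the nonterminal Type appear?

[Type [Prod [Prod [Atom a]] × [Atom ( [Type [Prod [Atom a]]] )]] => [Type [Prod [Atom unit]]]]

3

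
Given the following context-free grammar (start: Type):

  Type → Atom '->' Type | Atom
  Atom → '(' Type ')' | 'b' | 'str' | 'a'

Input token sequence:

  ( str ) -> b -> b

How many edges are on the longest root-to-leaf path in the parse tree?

[Type [Atom ( [Type [Atom str]] )] -> [Type [Atom b] -> [Type [Atom b]]]]

4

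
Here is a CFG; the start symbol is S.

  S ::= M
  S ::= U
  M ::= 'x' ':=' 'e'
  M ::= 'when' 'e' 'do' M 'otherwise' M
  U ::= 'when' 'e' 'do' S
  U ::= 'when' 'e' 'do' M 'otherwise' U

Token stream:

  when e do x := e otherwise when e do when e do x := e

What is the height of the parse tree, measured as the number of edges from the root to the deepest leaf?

7

[S [U when e do [M x := e] otherwise [U when e do [S [U when e do [S [M x := e]]]]]]]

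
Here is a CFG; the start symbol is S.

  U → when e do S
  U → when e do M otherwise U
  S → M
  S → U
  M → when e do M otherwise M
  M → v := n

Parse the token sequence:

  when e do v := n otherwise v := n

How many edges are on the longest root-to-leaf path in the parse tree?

[S [M when e do [M v := n] otherwise [M v := n]]]

3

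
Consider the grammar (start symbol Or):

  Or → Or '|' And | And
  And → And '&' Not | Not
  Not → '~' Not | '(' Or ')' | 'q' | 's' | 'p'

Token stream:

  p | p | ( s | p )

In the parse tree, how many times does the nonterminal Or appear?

5

[Or [Or [Or [And [Not p]]] | [And [Not p]]] | [And [Not ( [Or [Or [And [Not s]]] | [And [Not p]]] )]]]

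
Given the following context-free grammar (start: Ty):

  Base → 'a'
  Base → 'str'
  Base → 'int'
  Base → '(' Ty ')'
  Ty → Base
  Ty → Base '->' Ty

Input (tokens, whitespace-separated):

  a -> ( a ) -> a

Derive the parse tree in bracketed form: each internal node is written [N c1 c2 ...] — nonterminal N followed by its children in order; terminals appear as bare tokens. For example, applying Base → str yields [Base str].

Ty
Base -> Ty
a -> Ty
a -> Base -> Ty
a -> ( Ty ) -> Ty
a -> ( Base ) -> Ty
a -> ( a ) -> Ty
a -> ( a ) -> Base
a -> ( a ) -> a

[Ty [Base a] -> [Ty [Base ( [Ty [Base a]] )] -> [Ty [Base a]]]]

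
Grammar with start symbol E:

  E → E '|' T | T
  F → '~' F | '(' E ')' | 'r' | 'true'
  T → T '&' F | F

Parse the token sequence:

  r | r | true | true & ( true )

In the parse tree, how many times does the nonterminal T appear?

[E [E [E [E [T [F r]]] | [T [F r]]] | [T [F true]]] | [T [T [F true]] & [F ( [E [T [F true]]] )]]]

6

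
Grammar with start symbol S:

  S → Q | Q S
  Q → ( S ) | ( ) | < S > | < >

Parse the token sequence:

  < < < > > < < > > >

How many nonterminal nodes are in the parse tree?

10

[S [Q < [S [Q < [S [Q < >]] >] [S [Q < [S [Q < >]] >]]] >]]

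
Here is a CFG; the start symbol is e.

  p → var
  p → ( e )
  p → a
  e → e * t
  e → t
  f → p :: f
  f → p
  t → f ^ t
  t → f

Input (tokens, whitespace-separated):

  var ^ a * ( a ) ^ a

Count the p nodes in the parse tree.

[e [e [t [f [p var]] ^ [t [f [p a]]]]] * [t [f [p ( [e [t [f [p a]]]] )]] ^ [t [f [p a]]]]]

5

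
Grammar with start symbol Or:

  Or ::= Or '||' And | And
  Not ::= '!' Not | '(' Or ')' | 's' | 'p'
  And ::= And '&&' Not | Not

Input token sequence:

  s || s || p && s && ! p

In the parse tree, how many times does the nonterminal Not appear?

[Or [Or [Or [And [Not s]]] || [And [Not s]]] || [And [And [And [Not p]] && [Not s]] && [Not ! [Not p]]]]

6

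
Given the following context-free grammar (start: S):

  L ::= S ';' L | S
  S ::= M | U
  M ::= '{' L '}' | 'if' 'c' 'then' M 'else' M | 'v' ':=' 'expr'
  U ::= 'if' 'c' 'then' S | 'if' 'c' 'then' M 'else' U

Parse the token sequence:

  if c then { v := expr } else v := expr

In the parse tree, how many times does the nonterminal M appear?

4

[S [M if c then [M { [L [S [M v := expr]]] }] else [M v := expr]]]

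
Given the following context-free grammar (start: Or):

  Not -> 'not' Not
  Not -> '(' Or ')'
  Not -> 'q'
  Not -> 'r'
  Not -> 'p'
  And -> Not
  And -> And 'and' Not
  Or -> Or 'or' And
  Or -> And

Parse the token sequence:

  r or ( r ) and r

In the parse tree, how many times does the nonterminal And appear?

[Or [Or [And [Not r]]] or [And [And [Not ( [Or [And [Not r]]] )]] and [Not r]]]

4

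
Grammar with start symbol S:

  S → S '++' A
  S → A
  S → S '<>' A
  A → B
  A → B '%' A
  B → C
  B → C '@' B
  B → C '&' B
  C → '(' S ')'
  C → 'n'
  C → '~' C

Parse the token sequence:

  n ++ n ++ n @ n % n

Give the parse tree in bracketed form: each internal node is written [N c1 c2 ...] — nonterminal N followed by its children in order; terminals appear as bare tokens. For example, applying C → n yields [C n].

[S [S [S [A [B [C n]]]] ++ [A [B [C n]]]] ++ [A [B [C n] @ [B [C n]]] % [A [B [C n]]]]]

S
S ++ A
S ++ A ++ A
A ++ A ++ A
B ++ A ++ A
C ++ A ++ A
n ++ A ++ A
n ++ B ++ A
n ++ C ++ A
n ++ n ++ A
n ++ n ++ B % A
n ++ n ++ C @ B % A
n ++ n ++ n @ B % A
n ++ n ++ n @ C % A
n ++ n ++ n @ n % A
n ++ n ++ n @ n % B
n ++ n ++ n @ n % C
n ++ n ++ n @ n % n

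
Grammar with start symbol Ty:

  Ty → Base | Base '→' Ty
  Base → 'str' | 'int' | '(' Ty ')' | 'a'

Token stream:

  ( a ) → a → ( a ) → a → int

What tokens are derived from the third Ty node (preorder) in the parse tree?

a → ( a ) → a → int

[Ty [Base ( [Ty [Base a]] )] → [Ty [Base a] → [Ty [Base ( [Ty [Base a]] )] → [Ty [Base a] → [Ty [Base int]]]]]]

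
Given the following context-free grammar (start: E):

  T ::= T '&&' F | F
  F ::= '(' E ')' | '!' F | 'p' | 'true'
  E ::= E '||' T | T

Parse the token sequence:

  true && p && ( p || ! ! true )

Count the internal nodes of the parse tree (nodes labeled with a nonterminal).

15

[E [T [T [T [F true]] && [F p]] && [F ( [E [E [T [F p]]] || [T [F ! [F ! [F true]]]]] )]]]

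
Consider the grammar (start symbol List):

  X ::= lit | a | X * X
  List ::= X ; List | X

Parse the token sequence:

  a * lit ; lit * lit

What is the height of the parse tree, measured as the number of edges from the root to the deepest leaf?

4

[List [X [X a] * [X lit]] ; [List [X [X lit] * [X lit]]]]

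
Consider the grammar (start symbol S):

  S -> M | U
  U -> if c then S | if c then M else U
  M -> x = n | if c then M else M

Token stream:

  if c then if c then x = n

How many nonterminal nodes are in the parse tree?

[S [U if c then [S [U if c then [S [M x = n]]]]]]

6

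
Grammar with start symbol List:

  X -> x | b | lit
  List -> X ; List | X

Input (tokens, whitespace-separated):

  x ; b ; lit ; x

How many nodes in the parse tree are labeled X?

[List [X x] ; [List [X b] ; [List [X lit] ; [List [X x]]]]]

4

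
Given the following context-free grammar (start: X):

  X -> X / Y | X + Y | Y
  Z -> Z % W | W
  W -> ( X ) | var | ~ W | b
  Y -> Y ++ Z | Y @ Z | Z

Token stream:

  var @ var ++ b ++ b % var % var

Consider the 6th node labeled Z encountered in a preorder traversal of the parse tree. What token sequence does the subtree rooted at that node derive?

[X [Y [Y [Y [Y [Z [W var]]] @ [Z [W var]]] ++ [Z [W b]]] ++ [Z [Z [Z [W b]] % [W var]] % [W var]]]]

b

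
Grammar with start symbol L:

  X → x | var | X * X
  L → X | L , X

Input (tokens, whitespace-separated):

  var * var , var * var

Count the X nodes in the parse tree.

6

[L [L [X [X var] * [X var]]] , [X [X var] * [X var]]]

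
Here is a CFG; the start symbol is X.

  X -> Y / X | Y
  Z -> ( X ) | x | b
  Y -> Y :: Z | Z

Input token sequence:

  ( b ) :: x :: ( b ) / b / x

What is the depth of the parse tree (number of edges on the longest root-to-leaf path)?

[X [Y [Y [Y [Z ( [X [Y [Z b]]] )]] :: [Z x]] :: [Z ( [X [Y [Z b]]] )]] / [X [Y [Z b]] / [X [Y [Z x]]]]]

8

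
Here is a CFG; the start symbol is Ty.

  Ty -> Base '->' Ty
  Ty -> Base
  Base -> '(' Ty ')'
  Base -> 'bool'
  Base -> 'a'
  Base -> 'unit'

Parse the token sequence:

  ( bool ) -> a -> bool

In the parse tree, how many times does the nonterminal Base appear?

[Ty [Base ( [Ty [Base bool]] )] -> [Ty [Base a] -> [Ty [Base bool]]]]

4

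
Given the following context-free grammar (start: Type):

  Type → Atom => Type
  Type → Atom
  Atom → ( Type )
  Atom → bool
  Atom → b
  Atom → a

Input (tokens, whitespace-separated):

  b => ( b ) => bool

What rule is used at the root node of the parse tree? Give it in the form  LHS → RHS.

[Type [Atom b] => [Type [Atom ( [Type [Atom b]] )] => [Type [Atom bool]]]]

Type → Atom => Type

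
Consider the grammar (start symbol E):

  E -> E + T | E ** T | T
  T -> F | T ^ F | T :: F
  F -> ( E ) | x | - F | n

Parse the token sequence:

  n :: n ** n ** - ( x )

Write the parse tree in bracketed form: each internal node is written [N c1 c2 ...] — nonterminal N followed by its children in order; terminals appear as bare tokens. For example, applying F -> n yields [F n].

E
E ** T
E ** T ** T
T ** T ** T
T :: F ** T ** T
F :: F ** T ** T
n :: F ** T ** T
n :: n ** T ** T
n :: n ** F ** T
n :: n ** n ** T
n :: n ** n ** F
n :: n ** n ** - F
n :: n ** n ** - ( E )
n :: n ** n ** - ( T )
n :: n ** n ** - ( F )
n :: n ** n ** - ( x )

[E [E [E [T [T [F n]] :: [F n]]] ** [T [F n]]] ** [T [F - [F ( [E [T [F x]]] )]]]]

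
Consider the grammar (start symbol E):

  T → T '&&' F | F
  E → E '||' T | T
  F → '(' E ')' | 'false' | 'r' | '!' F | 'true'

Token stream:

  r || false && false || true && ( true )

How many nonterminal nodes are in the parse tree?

[E [E [E [T [F r]]] || [T [T [F false]] && [F false]]] || [T [T [F true]] && [F ( [E [T [F true]]] )]]]

16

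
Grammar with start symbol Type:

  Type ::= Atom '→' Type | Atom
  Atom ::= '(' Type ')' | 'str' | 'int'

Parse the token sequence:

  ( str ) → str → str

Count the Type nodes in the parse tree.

4

[Type [Atom ( [Type [Atom str]] )] → [Type [Atom str] → [Type [Atom str]]]]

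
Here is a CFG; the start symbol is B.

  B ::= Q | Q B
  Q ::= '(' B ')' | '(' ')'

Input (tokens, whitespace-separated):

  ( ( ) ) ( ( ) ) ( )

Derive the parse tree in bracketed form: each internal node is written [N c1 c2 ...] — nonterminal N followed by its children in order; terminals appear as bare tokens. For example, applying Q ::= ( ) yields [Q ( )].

B
Q B
( B ) B
( Q ) B
( ( ) ) B
( ( ) ) Q B
( ( ) ) ( B ) B
( ( ) ) ( Q ) B
( ( ) ) ( ( ) ) B
( ( ) ) ( ( ) ) Q
( ( ) ) ( ( ) ) ( )

[B [Q ( [B [Q ( )]] )] [B [Q ( [B [Q ( )]] )] [B [Q ( )]]]]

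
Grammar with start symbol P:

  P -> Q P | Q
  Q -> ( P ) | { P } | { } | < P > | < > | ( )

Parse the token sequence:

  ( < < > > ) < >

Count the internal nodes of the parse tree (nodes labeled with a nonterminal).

8

[P [Q ( [P [Q < [P [Q < >]] >]] )] [P [Q < >]]]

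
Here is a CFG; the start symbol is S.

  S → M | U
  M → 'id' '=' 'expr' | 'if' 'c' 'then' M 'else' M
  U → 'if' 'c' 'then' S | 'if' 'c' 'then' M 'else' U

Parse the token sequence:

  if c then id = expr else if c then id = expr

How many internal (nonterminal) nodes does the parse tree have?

6

[S [U if c then [M id = expr] else [U if c then [S [M id = expr]]]]]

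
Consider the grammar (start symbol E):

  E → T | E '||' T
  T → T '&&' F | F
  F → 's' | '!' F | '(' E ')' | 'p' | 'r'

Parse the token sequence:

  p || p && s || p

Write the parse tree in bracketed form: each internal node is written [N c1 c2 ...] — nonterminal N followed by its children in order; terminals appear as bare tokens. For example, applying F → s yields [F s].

E
E || T
E || T || T
T || T || T
F || T || T
p || T || T
p || T && F || T
p || F && F || T
p || p && F || T
p || p && s || T
p || p && s || F
p || p && s || p

[E [E [E [T [F p]]] || [T [T [F p]] && [F s]]] || [T [F p]]]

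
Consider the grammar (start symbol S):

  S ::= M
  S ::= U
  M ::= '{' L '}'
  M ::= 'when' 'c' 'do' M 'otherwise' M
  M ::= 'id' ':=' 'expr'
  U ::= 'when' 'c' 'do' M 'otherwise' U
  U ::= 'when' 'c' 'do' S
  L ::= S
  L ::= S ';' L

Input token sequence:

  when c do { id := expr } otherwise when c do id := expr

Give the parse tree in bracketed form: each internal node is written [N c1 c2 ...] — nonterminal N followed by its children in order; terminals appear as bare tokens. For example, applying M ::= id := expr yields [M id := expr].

S
U
when c do M otherwise U
when c do { L } otherwise U
when c do { S } otherwise U
when c do { M } otherwise U
when c do { id := expr } otherwise U
when c do { id := expr } otherwise when c do S
when c do { id := expr } otherwise when c do M
when c do { id := expr } otherwise when c do id := expr

[S [U when c do [M { [L [S [M id := expr]]] }] otherwise [U when c do [S [M id := expr]]]]]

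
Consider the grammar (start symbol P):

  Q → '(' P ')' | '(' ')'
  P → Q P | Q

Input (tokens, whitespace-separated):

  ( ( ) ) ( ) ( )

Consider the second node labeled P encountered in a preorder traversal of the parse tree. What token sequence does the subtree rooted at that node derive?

( )

[P [Q ( [P [Q ( )]] )] [P [Q ( )] [P [Q ( )]]]]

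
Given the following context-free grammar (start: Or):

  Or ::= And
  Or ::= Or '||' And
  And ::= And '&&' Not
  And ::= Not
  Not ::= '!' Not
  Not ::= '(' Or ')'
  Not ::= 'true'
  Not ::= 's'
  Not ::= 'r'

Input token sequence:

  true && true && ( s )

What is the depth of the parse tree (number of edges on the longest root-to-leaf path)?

[Or [And [And [And [Not true]] && [Not true]] && [Not ( [Or [And [Not s]]] )]]]

6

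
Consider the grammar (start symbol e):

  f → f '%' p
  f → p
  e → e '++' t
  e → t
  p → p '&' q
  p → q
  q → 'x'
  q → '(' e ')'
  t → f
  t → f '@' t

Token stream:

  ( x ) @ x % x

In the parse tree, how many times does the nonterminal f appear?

4

[e [t [f [p [q ( [e [t [f [p [q x]]]]] )]]] @ [t [f [f [p [q x]]] % [p [q x]]]]]]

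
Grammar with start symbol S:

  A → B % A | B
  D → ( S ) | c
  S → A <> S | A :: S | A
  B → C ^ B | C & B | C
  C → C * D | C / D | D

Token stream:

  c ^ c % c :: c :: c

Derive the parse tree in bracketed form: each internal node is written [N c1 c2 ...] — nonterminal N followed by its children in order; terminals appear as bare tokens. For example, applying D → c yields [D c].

S
A :: S
B % A :: S
C ^ B % A :: S
D ^ B % A :: S
c ^ B % A :: S
c ^ C % A :: S
c ^ D % A :: S
c ^ c % A :: S
c ^ c % B :: S
c ^ c % C :: S
c ^ c % D :: S
c ^ c % c :: S
c ^ c % c :: A :: S
c ^ c % c :: B :: S
c ^ c % c :: C :: S
c ^ c % c :: D :: S
c ^ c % c :: c :: S
c ^ c % c :: c :: A
c ^ c % c :: c :: B
c ^ c % c :: c :: C
c ^ c % c :: c :: D
c ^ c % c :: c :: c

[S [A [B [C [D c]] ^ [B [C [D c]]]] % [A [B [C [D c]]]]] :: [S [A [B [C [D c]]]] :: [S [A [B [C [D c]]]]]]]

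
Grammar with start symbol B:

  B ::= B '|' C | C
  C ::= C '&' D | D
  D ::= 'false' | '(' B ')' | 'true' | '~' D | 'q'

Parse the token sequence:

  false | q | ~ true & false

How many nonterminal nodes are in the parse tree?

12

[B [B [B [C [D false]]] | [C [D q]]] | [C [C [D ~ [D true]]] & [D false]]]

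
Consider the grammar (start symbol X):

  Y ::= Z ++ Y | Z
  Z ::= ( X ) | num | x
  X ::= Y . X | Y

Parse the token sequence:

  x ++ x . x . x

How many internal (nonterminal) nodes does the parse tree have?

[X [Y [Z x] ++ [Y [Z x]]] . [X [Y [Z x]] . [X [Y [Z x]]]]]

11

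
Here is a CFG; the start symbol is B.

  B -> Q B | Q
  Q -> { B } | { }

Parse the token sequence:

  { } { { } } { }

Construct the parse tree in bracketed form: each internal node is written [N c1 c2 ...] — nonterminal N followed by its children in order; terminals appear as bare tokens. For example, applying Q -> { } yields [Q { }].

B
Q B
{ } B
{ } Q B
{ } { B } B
{ } { Q } B
{ } { { } } B
{ } { { } } Q
{ } { { } } { }

[B [Q { }] [B [Q { [B [Q { }]] }] [B [Q { }]]]]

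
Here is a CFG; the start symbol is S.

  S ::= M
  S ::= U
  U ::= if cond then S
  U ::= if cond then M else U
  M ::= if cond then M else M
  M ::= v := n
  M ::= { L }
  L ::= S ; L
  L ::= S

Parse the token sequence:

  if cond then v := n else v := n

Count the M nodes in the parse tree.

3

[S [M if cond then [M v := n] else [M v := n]]]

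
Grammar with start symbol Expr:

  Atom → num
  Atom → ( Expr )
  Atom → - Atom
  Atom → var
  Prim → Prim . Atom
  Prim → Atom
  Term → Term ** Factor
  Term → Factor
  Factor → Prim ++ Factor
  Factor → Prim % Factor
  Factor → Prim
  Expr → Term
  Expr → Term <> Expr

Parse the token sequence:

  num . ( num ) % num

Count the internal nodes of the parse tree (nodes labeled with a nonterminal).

15

[Expr [Term [Factor [Prim [Prim [Atom num]] . [Atom ( [Expr [Term [Factor [Prim [Atom num]]]]] )]] % [Factor [Prim [Atom num]]]]]]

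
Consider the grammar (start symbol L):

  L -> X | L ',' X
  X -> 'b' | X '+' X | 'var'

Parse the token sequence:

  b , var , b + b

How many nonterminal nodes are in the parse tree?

[L [L [L [X b]] , [X var]] , [X [X b] + [X b]]]

8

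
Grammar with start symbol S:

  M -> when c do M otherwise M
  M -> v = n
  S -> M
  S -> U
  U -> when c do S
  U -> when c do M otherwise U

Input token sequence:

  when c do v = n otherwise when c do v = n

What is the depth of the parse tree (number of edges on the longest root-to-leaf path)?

[S [U when c do [M v = n] otherwise [U when c do [S [M v = n]]]]]

5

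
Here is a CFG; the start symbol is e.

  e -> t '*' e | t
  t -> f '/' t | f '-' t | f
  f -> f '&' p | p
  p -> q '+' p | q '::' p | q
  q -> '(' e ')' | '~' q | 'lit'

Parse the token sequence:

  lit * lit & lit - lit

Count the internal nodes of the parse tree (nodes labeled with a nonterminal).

[e [t [f [p [q lit]]]] * [e [t [f [f [p [q lit]]] & [p [q lit]]] - [t [f [p [q lit]]]]]]]

17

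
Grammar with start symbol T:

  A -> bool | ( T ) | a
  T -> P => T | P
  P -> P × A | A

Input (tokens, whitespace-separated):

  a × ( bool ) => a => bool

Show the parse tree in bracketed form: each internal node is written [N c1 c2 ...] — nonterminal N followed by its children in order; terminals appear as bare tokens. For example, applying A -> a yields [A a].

T
P => T
P × A => T
A × A => T
a × A => T
a × ( T ) => T
a × ( P ) => T
a × ( A ) => T
a × ( bool ) => T
a × ( bool ) => P => T
a × ( bool ) => A => T
a × ( bool ) => a => T
a × ( bool ) => a => P
a × ( bool ) => a => A
a × ( bool ) => a => bool

[T [P [P [A a]] × [A ( [T [P [A bool]]] )]] => [T [P [A a]] => [T [P [A bool]]]]]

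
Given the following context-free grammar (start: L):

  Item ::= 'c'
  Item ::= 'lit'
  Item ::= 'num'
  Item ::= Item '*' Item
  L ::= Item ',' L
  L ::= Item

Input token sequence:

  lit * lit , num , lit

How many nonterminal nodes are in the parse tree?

8

[L [Item [Item lit] * [Item lit]] , [L [Item num] , [L [Item lit]]]]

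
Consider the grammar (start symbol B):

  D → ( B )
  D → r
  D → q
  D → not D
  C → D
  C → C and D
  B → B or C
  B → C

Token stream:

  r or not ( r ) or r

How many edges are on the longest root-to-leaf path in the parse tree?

[B [B [B [C [D r]]] or [C [D not [D ( [B [C [D r]]] )]]]] or [C [D r]]]

8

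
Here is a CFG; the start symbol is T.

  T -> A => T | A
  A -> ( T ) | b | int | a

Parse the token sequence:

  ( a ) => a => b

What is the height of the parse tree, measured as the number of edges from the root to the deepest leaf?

[T [A ( [T [A a]] )] => [T [A a] => [T [A b]]]]

4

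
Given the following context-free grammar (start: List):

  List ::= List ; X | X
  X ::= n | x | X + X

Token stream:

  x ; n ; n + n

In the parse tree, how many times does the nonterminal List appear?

3

[List [List [List [X x]] ; [X n]] ; [X [X n] + [X n]]]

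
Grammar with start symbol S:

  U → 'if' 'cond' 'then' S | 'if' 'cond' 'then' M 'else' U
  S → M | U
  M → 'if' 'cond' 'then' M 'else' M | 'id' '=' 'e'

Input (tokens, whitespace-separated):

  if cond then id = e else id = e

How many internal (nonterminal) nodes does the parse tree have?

4

[S [M if cond then [M id = e] else [M id = e]]]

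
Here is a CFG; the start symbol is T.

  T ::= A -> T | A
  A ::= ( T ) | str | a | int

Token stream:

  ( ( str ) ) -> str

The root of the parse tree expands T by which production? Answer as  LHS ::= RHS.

[T [A ( [T [A ( [T [A str]] )]] )] -> [T [A str]]]

T ::= A -> T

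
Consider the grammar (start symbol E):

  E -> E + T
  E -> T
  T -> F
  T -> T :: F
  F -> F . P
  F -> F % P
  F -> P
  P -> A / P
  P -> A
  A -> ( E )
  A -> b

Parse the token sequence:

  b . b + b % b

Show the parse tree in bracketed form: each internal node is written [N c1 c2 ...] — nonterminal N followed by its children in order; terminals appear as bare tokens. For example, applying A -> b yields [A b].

E
E + T
T + T
F + T
F . P + T
P . P + T
A . P + T
b . P + T
b . A + T
b . b + T
b . b + F
b . b + F % P
b . b + P % P
b . b + A % P
b . b + b % P
b . b + b % A
b . b + b % b

[E [E [T [F [F [P [A b]]] . [P [A b]]]]] + [T [F [F [P [A b]]] % [P [A b]]]]]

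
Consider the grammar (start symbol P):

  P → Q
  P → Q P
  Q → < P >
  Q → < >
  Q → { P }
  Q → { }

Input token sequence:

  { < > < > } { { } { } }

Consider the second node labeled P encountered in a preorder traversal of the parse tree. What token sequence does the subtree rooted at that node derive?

< > < >

[P [Q { [P [Q < >] [P [Q < >]]] }] [P [Q { [P [Q { }] [P [Q { }]]] }]]]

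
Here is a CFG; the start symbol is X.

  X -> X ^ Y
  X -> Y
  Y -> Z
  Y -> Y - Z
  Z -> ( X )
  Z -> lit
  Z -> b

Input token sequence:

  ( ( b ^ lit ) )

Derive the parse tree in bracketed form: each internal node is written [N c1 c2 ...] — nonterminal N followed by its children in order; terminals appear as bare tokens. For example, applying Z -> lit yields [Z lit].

X
Y
Z
( X )
( Y )
( Z )
( ( X ) )
( ( X ^ Y ) )
( ( Y ^ Y ) )
( ( Z ^ Y ) )
( ( b ^ Y ) )
( ( b ^ Z ) )
( ( b ^ lit ) )

[X [Y [Z ( [X [Y [Z ( [X [X [Y [Z b]]] ^ [Y [Z lit]]] )]]] )]]]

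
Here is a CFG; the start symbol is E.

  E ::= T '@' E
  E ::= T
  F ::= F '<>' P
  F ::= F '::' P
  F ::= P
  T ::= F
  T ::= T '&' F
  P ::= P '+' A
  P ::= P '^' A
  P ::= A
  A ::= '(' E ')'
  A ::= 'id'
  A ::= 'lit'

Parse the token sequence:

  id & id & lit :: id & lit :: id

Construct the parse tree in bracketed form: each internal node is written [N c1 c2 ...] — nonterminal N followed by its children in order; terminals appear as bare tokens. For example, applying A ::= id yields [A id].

E
T
T & F
T & F & F
T & F & F & F
F & F & F & F
P & F & F & F
A & F & F & F
id & F & F & F
id & P & F & F
id & A & F & F
id & id & F & F
id & id & F :: P & F
id & id & P :: P & F
id & id & A :: P & F
id & id & lit :: P & F
id & id & lit :: A & F
id & id & lit :: id & F
id & id & lit :: id & F :: P
id & id & lit :: id & P :: P
id & id & lit :: id & A :: P
id & id & lit :: id & lit :: P
id & id & lit :: id & lit :: A
id & id & lit :: id & lit :: id

[E [T [T [T [T [F [P [A id]]]] & [F [P [A id]]]] & [F [F [P [A lit]]] :: [P [A id]]]] & [F [F [P [A lit]]] :: [P [A id]]]]]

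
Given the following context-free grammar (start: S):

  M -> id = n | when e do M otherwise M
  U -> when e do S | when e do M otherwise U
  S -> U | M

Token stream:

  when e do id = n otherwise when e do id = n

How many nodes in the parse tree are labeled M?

[S [U when e do [M id = n] otherwise [U when e do [S [M id = n]]]]]

2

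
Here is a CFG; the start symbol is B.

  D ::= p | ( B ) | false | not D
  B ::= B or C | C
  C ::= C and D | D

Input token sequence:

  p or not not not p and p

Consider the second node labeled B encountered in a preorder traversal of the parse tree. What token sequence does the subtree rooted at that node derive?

p

[B [B [C [D p]]] or [C [C [D not [D not [D not [D p]]]]] and [D p]]]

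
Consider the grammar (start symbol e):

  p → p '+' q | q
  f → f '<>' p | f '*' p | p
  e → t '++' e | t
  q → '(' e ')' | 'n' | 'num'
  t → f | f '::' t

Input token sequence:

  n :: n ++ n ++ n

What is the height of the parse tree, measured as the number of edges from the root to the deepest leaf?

7

[e [t [f [p [q n]]] :: [t [f [p [q n]]]]] ++ [e [t [f [p [q n]]]] ++ [e [t [f [p [q n]]]]]]]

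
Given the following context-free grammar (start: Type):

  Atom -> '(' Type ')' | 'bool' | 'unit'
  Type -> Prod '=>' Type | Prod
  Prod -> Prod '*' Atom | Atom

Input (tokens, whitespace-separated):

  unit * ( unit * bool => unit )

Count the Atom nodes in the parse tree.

5

[Type [Prod [Prod [Atom unit]] * [Atom ( [Type [Prod [Prod [Atom unit]] * [Atom bool]] => [Type [Prod [Atom unit]]]] )]]]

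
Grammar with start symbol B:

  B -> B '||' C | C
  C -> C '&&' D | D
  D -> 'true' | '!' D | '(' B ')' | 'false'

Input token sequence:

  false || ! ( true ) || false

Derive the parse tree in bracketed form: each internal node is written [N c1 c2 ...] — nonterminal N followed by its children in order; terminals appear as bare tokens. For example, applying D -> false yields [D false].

B
B || C
B || C || C
C || C || C
D || C || C
false || C || C
false || D || C
false || ! D || C
false || ! ( B ) || C
false || ! ( C ) || C
false || ! ( D ) || C
false || ! ( true ) || C
false || ! ( true ) || D
false || ! ( true ) || false

[B [B [B [C [D false]]] || [C [D ! [D ( [B [C [D true]]] )]]]] || [C [D false]]]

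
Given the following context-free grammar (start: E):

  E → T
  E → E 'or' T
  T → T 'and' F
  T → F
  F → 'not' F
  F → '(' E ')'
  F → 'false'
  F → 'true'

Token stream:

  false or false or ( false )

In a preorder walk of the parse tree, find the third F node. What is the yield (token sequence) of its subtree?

( false )

[E [E [E [T [F false]]] or [T [F false]]] or [T [F ( [E [T [F false]]] )]]]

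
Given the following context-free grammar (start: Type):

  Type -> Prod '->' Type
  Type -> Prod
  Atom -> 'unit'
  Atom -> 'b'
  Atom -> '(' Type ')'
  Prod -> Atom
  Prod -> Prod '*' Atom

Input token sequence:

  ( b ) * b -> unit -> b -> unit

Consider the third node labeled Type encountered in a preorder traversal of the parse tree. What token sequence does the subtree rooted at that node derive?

[Type [Prod [Prod [Atom ( [Type [Prod [Atom b]]] )]] * [Atom b]] -> [Type [Prod [Atom unit]] -> [Type [Prod [Atom b]] -> [Type [Prod [Atom unit]]]]]]

unit -> b -> unit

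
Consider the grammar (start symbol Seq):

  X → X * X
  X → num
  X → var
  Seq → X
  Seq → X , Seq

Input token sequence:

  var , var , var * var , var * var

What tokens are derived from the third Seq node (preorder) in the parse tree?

var * var , var * var

[Seq [X var] , [Seq [X var] , [Seq [X [X var] * [X var]] , [Seq [X [X var] * [X var]]]]]]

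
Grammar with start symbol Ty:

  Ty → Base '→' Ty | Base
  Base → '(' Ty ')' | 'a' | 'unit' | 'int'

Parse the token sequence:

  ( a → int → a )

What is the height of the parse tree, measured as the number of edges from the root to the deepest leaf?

[Ty [Base ( [Ty [Base a] → [Ty [Base int] → [Ty [Base a]]]] )]]

6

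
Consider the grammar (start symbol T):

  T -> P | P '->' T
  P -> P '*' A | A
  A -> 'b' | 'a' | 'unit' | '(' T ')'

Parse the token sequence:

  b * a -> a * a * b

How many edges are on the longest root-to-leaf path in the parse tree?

6

[T [P [P [A b]] * [A a]] -> [T [P [P [P [A a]] * [A a]] * [A b]]]]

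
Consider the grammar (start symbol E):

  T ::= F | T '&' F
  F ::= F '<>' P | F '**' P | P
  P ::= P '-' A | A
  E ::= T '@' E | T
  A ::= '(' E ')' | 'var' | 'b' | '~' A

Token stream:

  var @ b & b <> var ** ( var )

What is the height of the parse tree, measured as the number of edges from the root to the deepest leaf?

11

[E [T [F [P [A var]]]] @ [E [T [T [F [P [A b]]]] & [F [F [F [P [A b]]] <> [P [A var]]] ** [P [A ( [E [T [F [P [A var]]]]] )]]]]]]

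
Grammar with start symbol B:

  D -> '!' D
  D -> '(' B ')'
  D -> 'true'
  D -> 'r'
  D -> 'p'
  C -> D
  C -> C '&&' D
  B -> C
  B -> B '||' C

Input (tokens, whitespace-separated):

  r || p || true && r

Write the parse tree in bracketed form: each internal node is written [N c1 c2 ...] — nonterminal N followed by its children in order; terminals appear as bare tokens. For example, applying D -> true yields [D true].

B
B || C
B || C || C
C || C || C
D || C || C
r || C || C
r || D || C
r || p || C
r || p || C && D
r || p || D && D
r || p || true && D
r || p || true && r

[B [B [B [C [D r]]] || [C [D p]]] || [C [C [D true]] && [D r]]]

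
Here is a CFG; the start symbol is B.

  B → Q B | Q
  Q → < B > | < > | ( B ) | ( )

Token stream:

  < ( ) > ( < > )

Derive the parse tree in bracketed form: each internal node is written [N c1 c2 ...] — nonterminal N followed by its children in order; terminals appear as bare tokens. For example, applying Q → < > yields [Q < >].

B
Q B
< B > B
< Q > B
< ( ) > B
< ( ) > Q
< ( ) > ( B )
< ( ) > ( Q )
< ( ) > ( < > )

[B [Q < [B [Q ( )]] >] [B [Q ( [B [Q < >]] )]]]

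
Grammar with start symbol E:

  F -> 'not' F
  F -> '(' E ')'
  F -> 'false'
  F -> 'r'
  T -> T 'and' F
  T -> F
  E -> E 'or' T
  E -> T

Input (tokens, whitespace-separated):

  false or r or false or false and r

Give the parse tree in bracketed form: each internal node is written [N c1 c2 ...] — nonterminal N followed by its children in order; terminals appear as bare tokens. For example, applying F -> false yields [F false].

E
E or T
E or T or T
E or T or T or T
T or T or T or T
F or T or T or T
false or T or T or T
false or F or T or T
false or r or T or T
false or r or F or T
false or r or false or T
false or r or false or T and F
false or r or false or F and F
false or r or false or false and F
false or r or false or false and r

[E [E [E [E [T [F false]]] or [T [F r]]] or [T [F false]]] or [T [T [F false]] and [F r]]]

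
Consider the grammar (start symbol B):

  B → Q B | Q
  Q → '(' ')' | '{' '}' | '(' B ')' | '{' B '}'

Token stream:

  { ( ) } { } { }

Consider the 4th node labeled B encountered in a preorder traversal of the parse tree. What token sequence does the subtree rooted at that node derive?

{ }

[B [Q { [B [Q ( )]] }] [B [Q { }] [B [Q { }]]]]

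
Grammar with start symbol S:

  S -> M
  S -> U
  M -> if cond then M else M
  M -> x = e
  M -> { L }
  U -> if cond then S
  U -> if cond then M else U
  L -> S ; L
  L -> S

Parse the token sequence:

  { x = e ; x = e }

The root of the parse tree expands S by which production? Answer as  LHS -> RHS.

S -> M

[S [M { [L [S [M x = e]] ; [L [S [M x = e]]]] }]]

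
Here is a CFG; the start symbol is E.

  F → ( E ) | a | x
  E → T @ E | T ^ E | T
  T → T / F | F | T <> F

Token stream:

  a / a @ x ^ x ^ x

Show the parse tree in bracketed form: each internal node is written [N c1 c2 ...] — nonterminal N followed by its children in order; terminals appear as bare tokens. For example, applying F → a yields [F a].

[E [T [T [F a]] / [F a]] @ [E [T [F x]] ^ [E [T [F x]] ^ [E [T [F x]]]]]]

E
T @ E
T / F @ E
F / F @ E
a / F @ E
a / a @ E
a / a @ T ^ E
a / a @ F ^ E
a / a @ x ^ E
a / a @ x ^ T ^ E
a / a @ x ^ F ^ E
a / a @ x ^ x ^ E
a / a @ x ^ x ^ T
a / a @ x ^ x ^ F
a / a @ x ^ x ^ x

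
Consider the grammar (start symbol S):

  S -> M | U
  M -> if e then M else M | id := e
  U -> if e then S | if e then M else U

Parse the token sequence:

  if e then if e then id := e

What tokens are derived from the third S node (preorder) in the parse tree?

[S [U if e then [S [U if e then [S [M id := e]]]]]]

id := e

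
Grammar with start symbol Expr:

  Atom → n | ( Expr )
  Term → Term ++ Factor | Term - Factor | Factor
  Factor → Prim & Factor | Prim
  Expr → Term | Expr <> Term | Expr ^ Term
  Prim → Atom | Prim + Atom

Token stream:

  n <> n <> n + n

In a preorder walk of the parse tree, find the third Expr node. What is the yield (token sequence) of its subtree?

n

[Expr [Expr [Expr [Term [Factor [Prim [Atom n]]]]] <> [Term [Factor [Prim [Atom n]]]]] <> [Term [Factor [Prim [Prim [Atom n]] + [Atom n]]]]]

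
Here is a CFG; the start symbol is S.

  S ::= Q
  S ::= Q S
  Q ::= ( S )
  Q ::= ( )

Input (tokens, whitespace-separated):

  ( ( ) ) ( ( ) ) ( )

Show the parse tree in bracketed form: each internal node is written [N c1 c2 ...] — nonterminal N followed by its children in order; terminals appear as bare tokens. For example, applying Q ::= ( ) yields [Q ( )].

S
Q S
( S ) S
( Q ) S
( ( ) ) S
( ( ) ) Q S
( ( ) ) ( S ) S
( ( ) ) ( Q ) S
( ( ) ) ( ( ) ) S
( ( ) ) ( ( ) ) Q
( ( ) ) ( ( ) ) ( )

[S [Q ( [S [Q ( )]] )] [S [Q ( [S [Q ( )]] )] [S [Q ( )]]]]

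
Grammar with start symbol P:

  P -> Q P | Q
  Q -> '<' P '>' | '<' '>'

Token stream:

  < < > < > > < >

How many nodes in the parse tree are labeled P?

4

[P [Q < [P [Q < >] [P [Q < >]]] >] [P [Q < >]]]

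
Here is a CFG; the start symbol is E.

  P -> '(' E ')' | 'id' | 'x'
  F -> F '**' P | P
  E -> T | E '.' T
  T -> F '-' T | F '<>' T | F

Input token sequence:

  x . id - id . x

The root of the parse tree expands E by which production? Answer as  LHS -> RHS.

[E [E [E [T [F [P x]]]] . [T [F [P id]] - [T [F [P id]]]]] . [T [F [P x]]]]

E -> E '.' T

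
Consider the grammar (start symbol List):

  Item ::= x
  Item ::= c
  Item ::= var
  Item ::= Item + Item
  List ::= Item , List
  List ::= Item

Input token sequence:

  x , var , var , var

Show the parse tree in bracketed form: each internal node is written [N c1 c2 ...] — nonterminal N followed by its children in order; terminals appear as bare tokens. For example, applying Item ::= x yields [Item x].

[List [Item x] , [List [Item var] , [List [Item var] , [List [Item var]]]]]

List
Item , List
x , List
x , Item , List
x , var , List
x , var , Item , List
x , var , var , List
x , var , var , Item
x , var , var , var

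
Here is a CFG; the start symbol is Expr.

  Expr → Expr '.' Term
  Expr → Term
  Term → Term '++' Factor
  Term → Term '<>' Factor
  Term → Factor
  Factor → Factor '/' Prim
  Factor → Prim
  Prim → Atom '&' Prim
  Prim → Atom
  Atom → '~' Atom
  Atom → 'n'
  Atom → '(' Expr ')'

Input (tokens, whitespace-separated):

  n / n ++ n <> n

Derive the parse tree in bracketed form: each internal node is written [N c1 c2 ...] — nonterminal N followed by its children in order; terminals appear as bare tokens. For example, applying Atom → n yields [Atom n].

Expr
Term
Term <> Factor
Term ++ Factor <> Factor
Factor ++ Factor <> Factor
Factor / Prim ++ Factor <> Factor
Prim / Prim ++ Factor <> Factor
Atom / Prim ++ Factor <> Factor
n / Prim ++ Factor <> Factor
n / Atom ++ Factor <> Factor
n / n ++ Factor <> Factor
n / n ++ Prim <> Factor
n / n ++ Atom <> Factor
n / n ++ n <> Factor
n / n ++ n <> Prim
n / n ++ n <> Atom
n / n ++ n <> n

[Expr [Term [Term [Term [Factor [Factor [Prim [Atom n]]] / [Prim [Atom n]]]] ++ [Factor [Prim [Atom n]]]] <> [Factor [Prim [Atom n]]]]]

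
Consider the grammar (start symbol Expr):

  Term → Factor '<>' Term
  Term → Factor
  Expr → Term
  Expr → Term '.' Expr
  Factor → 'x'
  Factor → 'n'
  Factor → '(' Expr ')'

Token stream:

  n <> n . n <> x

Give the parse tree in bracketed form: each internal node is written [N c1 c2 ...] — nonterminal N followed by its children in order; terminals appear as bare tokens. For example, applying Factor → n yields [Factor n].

Expr
Term . Expr
Factor <> Term . Expr
n <> Term . Expr
n <> Factor . Expr
n <> n . Expr
n <> n . Term
n <> n . Factor <> Term
n <> n . n <> Term
n <> n . n <> Factor
n <> n . n <> x

[Expr [Term [Factor n] <> [Term [Factor n]]] . [Expr [Term [Factor n] <> [Term [Factor x]]]]]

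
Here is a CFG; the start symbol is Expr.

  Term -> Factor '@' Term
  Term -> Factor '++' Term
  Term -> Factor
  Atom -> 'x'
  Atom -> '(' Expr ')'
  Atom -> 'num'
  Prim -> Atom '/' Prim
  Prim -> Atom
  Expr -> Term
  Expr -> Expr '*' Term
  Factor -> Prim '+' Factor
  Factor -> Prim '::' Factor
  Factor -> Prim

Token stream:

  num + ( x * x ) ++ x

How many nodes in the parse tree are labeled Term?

4

[Expr [Term [Factor [Prim [Atom num]] + [Factor [Prim [Atom ( [Expr [Expr [Term [Factor [Prim [Atom x]]]]] * [Term [Factor [Prim [Atom x]]]]] )]]]] ++ [Term [Factor [Prim [Atom x]]]]]]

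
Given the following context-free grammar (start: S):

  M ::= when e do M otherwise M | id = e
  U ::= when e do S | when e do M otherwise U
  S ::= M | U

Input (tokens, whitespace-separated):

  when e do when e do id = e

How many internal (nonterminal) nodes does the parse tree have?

[S [U when e do [S [U when e do [S [M id = e]]]]]]

6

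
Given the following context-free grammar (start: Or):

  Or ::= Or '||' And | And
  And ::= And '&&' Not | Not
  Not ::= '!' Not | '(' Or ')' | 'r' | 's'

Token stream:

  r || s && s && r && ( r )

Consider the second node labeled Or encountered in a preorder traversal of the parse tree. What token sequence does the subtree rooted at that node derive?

[Or [Or [And [Not r]]] || [And [And [And [And [Not s]] && [Not s]] && [Not r]] && [Not ( [Or [And [Not r]]] )]]]

r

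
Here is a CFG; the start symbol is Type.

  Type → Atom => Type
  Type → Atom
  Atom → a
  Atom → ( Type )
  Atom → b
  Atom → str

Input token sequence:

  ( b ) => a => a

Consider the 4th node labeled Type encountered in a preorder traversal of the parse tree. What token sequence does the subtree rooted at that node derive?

a

[Type [Atom ( [Type [Atom b]] )] => [Type [Atom a] => [Type [Atom a]]]]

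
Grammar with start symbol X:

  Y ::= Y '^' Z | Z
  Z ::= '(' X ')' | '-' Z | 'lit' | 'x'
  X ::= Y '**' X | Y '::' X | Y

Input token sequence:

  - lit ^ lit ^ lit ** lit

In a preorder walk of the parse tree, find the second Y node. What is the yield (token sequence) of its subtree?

- lit ^ lit

[X [Y [Y [Y [Z - [Z lit]]] ^ [Z lit]] ^ [Z lit]] ** [X [Y [Z lit]]]]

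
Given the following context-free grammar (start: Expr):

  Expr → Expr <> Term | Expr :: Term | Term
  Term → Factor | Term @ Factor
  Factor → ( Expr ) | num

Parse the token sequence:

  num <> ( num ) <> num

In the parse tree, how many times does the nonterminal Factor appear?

[Expr [Expr [Expr [Term [Factor num]]] <> [Term [Factor ( [Expr [Term [Factor num]]] )]]] <> [Term [Factor num]]]

4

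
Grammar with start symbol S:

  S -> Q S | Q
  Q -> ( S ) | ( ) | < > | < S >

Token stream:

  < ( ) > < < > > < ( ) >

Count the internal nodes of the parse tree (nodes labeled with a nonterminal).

12

[S [Q < [S [Q ( )]] >] [S [Q < [S [Q < >]] >] [S [Q < [S [Q ( )]] >]]]]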